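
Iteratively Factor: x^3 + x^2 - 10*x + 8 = (x - 2)*(x^2 + 3*x - 4) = (x - 2)*(x - 1)*(x + 4)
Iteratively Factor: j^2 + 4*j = (j + 4)*(j)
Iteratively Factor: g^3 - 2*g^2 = (g - 2)*(g^2) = g*(g - 2)*(g)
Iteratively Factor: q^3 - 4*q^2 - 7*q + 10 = (q - 1)*(q^2 - 3*q - 10) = (q - 5)*(q - 1)*(q + 2)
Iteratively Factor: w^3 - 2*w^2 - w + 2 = (w - 2)*(w^2 - 1) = (w - 2)*(w + 1)*(w - 1)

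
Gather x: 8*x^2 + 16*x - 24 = 8*x^2 + 16*x - 24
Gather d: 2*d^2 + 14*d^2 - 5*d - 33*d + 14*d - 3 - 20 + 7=16*d^2 - 24*d - 16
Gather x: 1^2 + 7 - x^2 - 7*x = -x^2 - 7*x + 8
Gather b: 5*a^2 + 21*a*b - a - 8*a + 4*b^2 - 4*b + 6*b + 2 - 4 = 5*a^2 - 9*a + 4*b^2 + b*(21*a + 2) - 2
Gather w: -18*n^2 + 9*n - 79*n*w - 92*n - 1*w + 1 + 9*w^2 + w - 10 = -18*n^2 - 79*n*w - 83*n + 9*w^2 - 9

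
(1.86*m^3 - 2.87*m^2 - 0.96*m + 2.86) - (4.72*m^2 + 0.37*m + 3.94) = 1.86*m^3 - 7.59*m^2 - 1.33*m - 1.08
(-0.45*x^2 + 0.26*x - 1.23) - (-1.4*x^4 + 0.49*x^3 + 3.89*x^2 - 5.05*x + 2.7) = 1.4*x^4 - 0.49*x^3 - 4.34*x^2 + 5.31*x - 3.93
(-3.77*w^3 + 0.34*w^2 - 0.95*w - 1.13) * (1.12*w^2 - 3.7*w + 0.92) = -4.2224*w^5 + 14.3298*w^4 - 5.7904*w^3 + 2.5622*w^2 + 3.307*w - 1.0396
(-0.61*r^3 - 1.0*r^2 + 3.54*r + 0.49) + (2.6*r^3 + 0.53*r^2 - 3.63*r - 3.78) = 1.99*r^3 - 0.47*r^2 - 0.0899999999999999*r - 3.29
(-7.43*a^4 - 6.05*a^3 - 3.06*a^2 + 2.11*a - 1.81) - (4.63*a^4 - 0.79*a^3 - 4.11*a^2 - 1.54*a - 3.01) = -12.06*a^4 - 5.26*a^3 + 1.05*a^2 + 3.65*a + 1.2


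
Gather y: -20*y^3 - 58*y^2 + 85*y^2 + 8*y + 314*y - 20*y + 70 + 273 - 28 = -20*y^3 + 27*y^2 + 302*y + 315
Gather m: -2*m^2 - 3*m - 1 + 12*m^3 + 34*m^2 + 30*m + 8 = 12*m^3 + 32*m^2 + 27*m + 7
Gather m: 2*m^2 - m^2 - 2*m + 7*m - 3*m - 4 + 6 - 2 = m^2 + 2*m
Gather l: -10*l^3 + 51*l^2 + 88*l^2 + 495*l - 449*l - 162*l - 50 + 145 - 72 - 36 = -10*l^3 + 139*l^2 - 116*l - 13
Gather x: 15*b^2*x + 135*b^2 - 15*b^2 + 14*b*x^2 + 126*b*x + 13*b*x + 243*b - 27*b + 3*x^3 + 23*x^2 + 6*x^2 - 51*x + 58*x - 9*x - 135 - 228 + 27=120*b^2 + 216*b + 3*x^3 + x^2*(14*b + 29) + x*(15*b^2 + 139*b - 2) - 336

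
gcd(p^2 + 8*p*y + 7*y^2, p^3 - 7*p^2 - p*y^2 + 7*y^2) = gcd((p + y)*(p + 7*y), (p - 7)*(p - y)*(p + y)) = p + y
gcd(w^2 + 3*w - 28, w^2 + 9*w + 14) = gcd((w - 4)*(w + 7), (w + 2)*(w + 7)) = w + 7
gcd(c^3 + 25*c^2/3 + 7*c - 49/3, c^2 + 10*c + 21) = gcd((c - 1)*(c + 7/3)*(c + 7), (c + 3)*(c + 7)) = c + 7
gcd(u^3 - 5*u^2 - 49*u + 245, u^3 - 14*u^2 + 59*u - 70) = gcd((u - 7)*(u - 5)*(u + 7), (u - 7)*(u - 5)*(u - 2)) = u^2 - 12*u + 35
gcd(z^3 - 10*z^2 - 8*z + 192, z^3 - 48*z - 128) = z^2 - 4*z - 32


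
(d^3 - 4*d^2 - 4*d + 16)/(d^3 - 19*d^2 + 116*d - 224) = (d^2 - 4)/(d^2 - 15*d + 56)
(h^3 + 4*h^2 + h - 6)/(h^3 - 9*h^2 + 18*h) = (h^3 + 4*h^2 + h - 6)/(h*(h^2 - 9*h + 18))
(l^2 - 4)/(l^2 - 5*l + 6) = (l + 2)/(l - 3)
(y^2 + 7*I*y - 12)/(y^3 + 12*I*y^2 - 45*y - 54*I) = (y + 4*I)/(y^2 + 9*I*y - 18)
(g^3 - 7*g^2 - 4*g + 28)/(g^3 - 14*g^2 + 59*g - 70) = (g + 2)/(g - 5)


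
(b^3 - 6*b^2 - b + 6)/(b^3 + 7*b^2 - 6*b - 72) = (b^3 - 6*b^2 - b + 6)/(b^3 + 7*b^2 - 6*b - 72)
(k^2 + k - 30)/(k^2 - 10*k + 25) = (k + 6)/(k - 5)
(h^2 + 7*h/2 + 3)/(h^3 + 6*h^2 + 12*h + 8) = (h + 3/2)/(h^2 + 4*h + 4)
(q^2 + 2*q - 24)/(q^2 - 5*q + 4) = (q + 6)/(q - 1)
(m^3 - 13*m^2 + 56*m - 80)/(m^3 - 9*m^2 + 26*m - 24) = (m^2 - 9*m + 20)/(m^2 - 5*m + 6)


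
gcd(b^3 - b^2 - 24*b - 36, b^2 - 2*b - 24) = b - 6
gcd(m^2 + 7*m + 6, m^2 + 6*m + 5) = m + 1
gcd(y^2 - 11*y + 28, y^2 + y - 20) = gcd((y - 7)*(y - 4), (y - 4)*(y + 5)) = y - 4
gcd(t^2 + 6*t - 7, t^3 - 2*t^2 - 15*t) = 1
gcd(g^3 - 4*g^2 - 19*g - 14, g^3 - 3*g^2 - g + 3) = g + 1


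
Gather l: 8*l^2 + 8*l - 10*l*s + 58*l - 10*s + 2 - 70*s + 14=8*l^2 + l*(66 - 10*s) - 80*s + 16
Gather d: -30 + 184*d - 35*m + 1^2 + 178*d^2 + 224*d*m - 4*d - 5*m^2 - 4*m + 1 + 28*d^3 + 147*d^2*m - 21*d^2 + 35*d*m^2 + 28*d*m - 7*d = 28*d^3 + d^2*(147*m + 157) + d*(35*m^2 + 252*m + 173) - 5*m^2 - 39*m - 28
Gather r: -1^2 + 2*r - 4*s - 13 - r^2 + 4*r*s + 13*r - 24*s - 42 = -r^2 + r*(4*s + 15) - 28*s - 56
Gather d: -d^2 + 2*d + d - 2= -d^2 + 3*d - 2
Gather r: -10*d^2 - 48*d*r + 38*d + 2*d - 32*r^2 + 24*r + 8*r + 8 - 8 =-10*d^2 + 40*d - 32*r^2 + r*(32 - 48*d)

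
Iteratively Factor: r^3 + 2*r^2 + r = (r + 1)*(r^2 + r) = r*(r + 1)*(r + 1)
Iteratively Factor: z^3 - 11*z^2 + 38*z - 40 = (z - 4)*(z^2 - 7*z + 10) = (z - 5)*(z - 4)*(z - 2)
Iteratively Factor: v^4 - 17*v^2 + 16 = (v + 4)*(v^3 - 4*v^2 - v + 4) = (v - 4)*(v + 4)*(v^2 - 1) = (v - 4)*(v + 1)*(v + 4)*(v - 1)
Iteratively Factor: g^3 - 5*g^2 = (g)*(g^2 - 5*g) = g*(g - 5)*(g)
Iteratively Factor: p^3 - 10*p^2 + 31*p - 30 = (p - 5)*(p^2 - 5*p + 6) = (p - 5)*(p - 2)*(p - 3)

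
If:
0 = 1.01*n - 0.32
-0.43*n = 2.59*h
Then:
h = -0.05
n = 0.32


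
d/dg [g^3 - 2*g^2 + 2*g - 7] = 3*g^2 - 4*g + 2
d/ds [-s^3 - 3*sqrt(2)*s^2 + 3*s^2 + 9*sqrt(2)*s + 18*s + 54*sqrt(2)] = -3*s^2 - 6*sqrt(2)*s + 6*s + 9*sqrt(2) + 18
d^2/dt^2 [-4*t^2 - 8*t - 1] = -8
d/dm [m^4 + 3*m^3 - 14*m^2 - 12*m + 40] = 4*m^3 + 9*m^2 - 28*m - 12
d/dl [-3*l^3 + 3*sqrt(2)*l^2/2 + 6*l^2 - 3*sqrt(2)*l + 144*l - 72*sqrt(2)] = -9*l^2 + 3*sqrt(2)*l + 12*l - 3*sqrt(2) + 144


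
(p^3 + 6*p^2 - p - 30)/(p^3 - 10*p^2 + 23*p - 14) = (p^2 + 8*p + 15)/(p^2 - 8*p + 7)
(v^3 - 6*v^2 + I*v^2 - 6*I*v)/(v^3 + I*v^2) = (v - 6)/v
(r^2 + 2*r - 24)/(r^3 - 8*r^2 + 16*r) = (r + 6)/(r*(r - 4))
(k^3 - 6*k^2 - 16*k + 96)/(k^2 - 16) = k - 6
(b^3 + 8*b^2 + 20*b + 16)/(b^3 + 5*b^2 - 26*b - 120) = (b^2 + 4*b + 4)/(b^2 + b - 30)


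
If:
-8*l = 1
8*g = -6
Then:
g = -3/4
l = -1/8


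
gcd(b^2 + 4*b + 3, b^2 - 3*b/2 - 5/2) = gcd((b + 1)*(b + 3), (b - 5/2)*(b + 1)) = b + 1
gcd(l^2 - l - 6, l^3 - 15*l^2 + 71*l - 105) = l - 3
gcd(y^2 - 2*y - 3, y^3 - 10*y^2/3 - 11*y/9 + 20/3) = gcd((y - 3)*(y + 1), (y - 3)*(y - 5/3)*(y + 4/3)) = y - 3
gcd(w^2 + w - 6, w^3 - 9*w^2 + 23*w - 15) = 1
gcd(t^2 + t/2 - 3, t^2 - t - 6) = t + 2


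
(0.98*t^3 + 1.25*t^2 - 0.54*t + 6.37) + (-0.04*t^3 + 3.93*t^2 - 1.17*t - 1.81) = 0.94*t^3 + 5.18*t^2 - 1.71*t + 4.56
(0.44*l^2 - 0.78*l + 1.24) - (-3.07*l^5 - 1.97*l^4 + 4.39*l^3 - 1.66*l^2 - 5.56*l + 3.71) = 3.07*l^5 + 1.97*l^4 - 4.39*l^3 + 2.1*l^2 + 4.78*l - 2.47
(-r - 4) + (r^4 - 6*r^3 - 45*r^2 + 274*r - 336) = r^4 - 6*r^3 - 45*r^2 + 273*r - 340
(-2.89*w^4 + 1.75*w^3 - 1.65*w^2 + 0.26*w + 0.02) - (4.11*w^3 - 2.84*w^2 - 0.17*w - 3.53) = -2.89*w^4 - 2.36*w^3 + 1.19*w^2 + 0.43*w + 3.55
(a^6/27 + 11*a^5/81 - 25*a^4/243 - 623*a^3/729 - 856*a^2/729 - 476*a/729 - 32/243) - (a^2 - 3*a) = a^6/27 + 11*a^5/81 - 25*a^4/243 - 623*a^3/729 - 1585*a^2/729 + 1711*a/729 - 32/243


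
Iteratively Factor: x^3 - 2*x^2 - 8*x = (x)*(x^2 - 2*x - 8) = x*(x - 4)*(x + 2)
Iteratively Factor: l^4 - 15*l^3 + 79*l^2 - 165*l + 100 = (l - 1)*(l^3 - 14*l^2 + 65*l - 100) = (l - 5)*(l - 1)*(l^2 - 9*l + 20) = (l - 5)^2*(l - 1)*(l - 4)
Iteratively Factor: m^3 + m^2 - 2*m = (m + 2)*(m^2 - m) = (m - 1)*(m + 2)*(m)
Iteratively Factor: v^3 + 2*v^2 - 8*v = (v + 4)*(v^2 - 2*v) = v*(v + 4)*(v - 2)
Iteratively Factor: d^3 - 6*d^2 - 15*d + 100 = (d - 5)*(d^2 - d - 20) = (d - 5)^2*(d + 4)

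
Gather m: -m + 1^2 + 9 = 10 - m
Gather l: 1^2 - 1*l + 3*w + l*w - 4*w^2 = l*(w - 1) - 4*w^2 + 3*w + 1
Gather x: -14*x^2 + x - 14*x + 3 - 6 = -14*x^2 - 13*x - 3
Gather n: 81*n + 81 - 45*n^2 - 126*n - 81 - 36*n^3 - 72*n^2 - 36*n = -36*n^3 - 117*n^2 - 81*n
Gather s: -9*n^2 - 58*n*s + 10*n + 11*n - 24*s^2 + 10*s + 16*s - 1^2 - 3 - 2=-9*n^2 + 21*n - 24*s^2 + s*(26 - 58*n) - 6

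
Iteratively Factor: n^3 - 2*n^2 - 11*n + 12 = (n - 4)*(n^2 + 2*n - 3) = (n - 4)*(n - 1)*(n + 3)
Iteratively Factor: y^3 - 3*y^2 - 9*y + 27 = (y - 3)*(y^2 - 9) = (y - 3)^2*(y + 3)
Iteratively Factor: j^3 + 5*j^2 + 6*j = (j)*(j^2 + 5*j + 6) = j*(j + 2)*(j + 3)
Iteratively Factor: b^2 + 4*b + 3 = (b + 1)*(b + 3)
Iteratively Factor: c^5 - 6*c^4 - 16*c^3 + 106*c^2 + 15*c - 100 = (c + 4)*(c^4 - 10*c^3 + 24*c^2 + 10*c - 25) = (c - 5)*(c + 4)*(c^3 - 5*c^2 - c + 5) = (c - 5)*(c - 1)*(c + 4)*(c^2 - 4*c - 5) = (c - 5)*(c - 1)*(c + 1)*(c + 4)*(c - 5)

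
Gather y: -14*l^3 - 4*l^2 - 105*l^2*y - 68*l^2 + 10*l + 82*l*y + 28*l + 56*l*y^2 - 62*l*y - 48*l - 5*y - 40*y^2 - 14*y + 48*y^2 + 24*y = -14*l^3 - 72*l^2 - 10*l + y^2*(56*l + 8) + y*(-105*l^2 + 20*l + 5)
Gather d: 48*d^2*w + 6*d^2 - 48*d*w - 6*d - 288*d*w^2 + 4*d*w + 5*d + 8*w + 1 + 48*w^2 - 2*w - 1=d^2*(48*w + 6) + d*(-288*w^2 - 44*w - 1) + 48*w^2 + 6*w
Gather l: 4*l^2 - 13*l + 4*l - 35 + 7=4*l^2 - 9*l - 28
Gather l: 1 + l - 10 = l - 9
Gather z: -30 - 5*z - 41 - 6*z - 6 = -11*z - 77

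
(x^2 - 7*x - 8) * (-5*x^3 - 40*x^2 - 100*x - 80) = -5*x^5 - 5*x^4 + 220*x^3 + 940*x^2 + 1360*x + 640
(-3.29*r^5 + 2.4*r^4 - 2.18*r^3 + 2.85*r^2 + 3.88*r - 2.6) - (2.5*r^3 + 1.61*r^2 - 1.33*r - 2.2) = -3.29*r^5 + 2.4*r^4 - 4.68*r^3 + 1.24*r^2 + 5.21*r - 0.4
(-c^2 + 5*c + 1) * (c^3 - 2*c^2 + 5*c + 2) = -c^5 + 7*c^4 - 14*c^3 + 21*c^2 + 15*c + 2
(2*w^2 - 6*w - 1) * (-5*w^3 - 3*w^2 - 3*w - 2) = -10*w^5 + 24*w^4 + 17*w^3 + 17*w^2 + 15*w + 2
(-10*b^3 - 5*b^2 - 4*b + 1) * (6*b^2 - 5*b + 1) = -60*b^5 + 20*b^4 - 9*b^3 + 21*b^2 - 9*b + 1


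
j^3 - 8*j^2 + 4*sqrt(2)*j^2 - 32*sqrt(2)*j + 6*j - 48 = (j - 8)*(j + sqrt(2))*(j + 3*sqrt(2))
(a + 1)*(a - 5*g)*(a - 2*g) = a^3 - 7*a^2*g + a^2 + 10*a*g^2 - 7*a*g + 10*g^2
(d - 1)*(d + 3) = d^2 + 2*d - 3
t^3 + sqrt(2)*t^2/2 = t^2*(t + sqrt(2)/2)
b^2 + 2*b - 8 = (b - 2)*(b + 4)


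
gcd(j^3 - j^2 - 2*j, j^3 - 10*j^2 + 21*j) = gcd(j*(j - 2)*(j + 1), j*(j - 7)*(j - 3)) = j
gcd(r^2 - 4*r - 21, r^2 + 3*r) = r + 3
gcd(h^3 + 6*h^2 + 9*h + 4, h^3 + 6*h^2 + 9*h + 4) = h^3 + 6*h^2 + 9*h + 4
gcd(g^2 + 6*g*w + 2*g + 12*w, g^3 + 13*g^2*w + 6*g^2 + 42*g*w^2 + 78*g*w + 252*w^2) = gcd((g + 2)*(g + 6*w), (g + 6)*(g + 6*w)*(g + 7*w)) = g + 6*w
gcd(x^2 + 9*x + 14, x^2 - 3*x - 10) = x + 2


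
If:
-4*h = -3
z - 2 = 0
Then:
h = 3/4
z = 2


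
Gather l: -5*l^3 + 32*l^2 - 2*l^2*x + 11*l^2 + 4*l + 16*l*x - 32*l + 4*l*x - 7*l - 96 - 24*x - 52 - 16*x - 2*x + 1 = -5*l^3 + l^2*(43 - 2*x) + l*(20*x - 35) - 42*x - 147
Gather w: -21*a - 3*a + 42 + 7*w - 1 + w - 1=-24*a + 8*w + 40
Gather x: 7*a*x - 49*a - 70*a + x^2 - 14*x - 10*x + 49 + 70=-119*a + x^2 + x*(7*a - 24) + 119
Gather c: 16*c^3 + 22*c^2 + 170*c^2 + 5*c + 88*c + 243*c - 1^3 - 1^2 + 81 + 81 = 16*c^3 + 192*c^2 + 336*c + 160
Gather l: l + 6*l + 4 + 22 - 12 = 7*l + 14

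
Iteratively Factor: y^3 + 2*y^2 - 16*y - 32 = (y + 4)*(y^2 - 2*y - 8) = (y + 2)*(y + 4)*(y - 4)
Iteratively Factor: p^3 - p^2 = (p)*(p^2 - p) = p*(p - 1)*(p)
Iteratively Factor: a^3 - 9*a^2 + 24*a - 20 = (a - 5)*(a^2 - 4*a + 4) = (a - 5)*(a - 2)*(a - 2)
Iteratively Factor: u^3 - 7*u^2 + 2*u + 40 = (u + 2)*(u^2 - 9*u + 20) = (u - 4)*(u + 2)*(u - 5)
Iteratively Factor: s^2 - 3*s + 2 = (s - 1)*(s - 2)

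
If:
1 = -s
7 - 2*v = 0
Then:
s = -1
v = 7/2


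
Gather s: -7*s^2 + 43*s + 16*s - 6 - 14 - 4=-7*s^2 + 59*s - 24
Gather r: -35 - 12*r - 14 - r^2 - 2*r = -r^2 - 14*r - 49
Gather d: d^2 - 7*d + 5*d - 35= d^2 - 2*d - 35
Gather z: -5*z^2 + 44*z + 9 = -5*z^2 + 44*z + 9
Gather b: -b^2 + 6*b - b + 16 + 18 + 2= -b^2 + 5*b + 36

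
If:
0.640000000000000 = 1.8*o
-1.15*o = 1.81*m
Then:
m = -0.23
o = 0.36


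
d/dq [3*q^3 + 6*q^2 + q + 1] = 9*q^2 + 12*q + 1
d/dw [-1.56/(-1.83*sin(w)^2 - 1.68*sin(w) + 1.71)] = -(5.7096*sin(w) + 2.6208)*cos(w)/(1.83*sin(w)^2 + 1.68*sin(w) - 1.71)^2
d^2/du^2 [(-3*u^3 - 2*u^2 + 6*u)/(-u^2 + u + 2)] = 10*(u^3 + 6*u^2 + 4)/(u^6 - 3*u^5 - 3*u^4 + 11*u^3 + 6*u^2 - 12*u - 8)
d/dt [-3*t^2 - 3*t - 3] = -6*t - 3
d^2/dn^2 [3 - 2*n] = 0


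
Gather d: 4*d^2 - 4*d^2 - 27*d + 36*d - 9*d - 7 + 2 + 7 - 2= 0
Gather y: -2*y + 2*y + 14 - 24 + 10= 0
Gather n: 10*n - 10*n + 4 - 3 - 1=0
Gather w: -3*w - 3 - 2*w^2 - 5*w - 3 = -2*w^2 - 8*w - 6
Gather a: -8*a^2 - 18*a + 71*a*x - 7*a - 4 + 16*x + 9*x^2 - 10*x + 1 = -8*a^2 + a*(71*x - 25) + 9*x^2 + 6*x - 3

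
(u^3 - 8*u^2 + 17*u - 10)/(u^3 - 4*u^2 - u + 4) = (u^2 - 7*u + 10)/(u^2 - 3*u - 4)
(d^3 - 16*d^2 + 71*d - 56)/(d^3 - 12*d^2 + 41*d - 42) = (d^2 - 9*d + 8)/(d^2 - 5*d + 6)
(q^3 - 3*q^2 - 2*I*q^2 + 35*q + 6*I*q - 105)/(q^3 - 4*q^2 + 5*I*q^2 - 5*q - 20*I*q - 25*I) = (q^2 - q*(3 + 7*I) + 21*I)/(q^2 - 4*q - 5)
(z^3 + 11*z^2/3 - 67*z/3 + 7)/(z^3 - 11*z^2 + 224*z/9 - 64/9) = 3*(z^2 + 4*z - 21)/(3*z^2 - 32*z + 64)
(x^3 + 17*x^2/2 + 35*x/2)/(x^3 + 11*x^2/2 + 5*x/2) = (2*x + 7)/(2*x + 1)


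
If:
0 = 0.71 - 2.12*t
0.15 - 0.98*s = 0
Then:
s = 0.15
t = 0.33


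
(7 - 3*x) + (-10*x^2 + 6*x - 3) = -10*x^2 + 3*x + 4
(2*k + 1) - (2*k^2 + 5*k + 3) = -2*k^2 - 3*k - 2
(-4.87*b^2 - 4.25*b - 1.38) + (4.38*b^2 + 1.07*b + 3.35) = -0.49*b^2 - 3.18*b + 1.97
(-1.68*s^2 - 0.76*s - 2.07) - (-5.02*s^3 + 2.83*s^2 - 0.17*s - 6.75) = 5.02*s^3 - 4.51*s^2 - 0.59*s + 4.68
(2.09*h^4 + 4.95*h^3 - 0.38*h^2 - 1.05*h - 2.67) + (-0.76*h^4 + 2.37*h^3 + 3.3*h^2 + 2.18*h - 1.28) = 1.33*h^4 + 7.32*h^3 + 2.92*h^2 + 1.13*h - 3.95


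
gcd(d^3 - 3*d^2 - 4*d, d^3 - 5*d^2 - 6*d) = d^2 + d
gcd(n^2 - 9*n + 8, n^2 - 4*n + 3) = n - 1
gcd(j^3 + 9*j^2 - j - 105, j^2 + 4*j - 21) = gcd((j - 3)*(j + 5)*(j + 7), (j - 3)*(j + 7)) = j^2 + 4*j - 21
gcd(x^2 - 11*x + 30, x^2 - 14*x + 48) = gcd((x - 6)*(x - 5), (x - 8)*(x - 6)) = x - 6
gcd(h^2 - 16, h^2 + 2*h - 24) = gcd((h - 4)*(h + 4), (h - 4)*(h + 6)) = h - 4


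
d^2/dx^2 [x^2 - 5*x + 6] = 2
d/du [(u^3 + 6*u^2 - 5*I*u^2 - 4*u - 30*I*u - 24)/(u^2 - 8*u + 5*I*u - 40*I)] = (u^4 + u^3*(-16 + 10*I) + u^2*(-19 - 20*I) + u*(-352 - 480*I) - 1392 + 280*I)/(u^4 + u^3*(-16 + 10*I) + u^2*(39 - 160*I) + u*(400 + 640*I) - 1600)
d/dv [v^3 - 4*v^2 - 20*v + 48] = 3*v^2 - 8*v - 20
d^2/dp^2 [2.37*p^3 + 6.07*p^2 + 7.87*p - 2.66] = 14.22*p + 12.14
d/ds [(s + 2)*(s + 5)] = 2*s + 7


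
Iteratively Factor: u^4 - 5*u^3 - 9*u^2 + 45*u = (u)*(u^3 - 5*u^2 - 9*u + 45) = u*(u - 3)*(u^2 - 2*u - 15) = u*(u - 3)*(u + 3)*(u - 5)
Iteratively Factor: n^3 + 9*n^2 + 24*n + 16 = (n + 4)*(n^2 + 5*n + 4) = (n + 4)^2*(n + 1)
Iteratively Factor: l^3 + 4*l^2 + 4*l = (l + 2)*(l^2 + 2*l) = (l + 2)^2*(l)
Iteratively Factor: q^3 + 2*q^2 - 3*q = (q + 3)*(q^2 - q) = q*(q + 3)*(q - 1)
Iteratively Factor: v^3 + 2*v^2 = (v)*(v^2 + 2*v) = v*(v + 2)*(v)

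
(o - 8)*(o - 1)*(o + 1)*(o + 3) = o^4 - 5*o^3 - 25*o^2 + 5*o + 24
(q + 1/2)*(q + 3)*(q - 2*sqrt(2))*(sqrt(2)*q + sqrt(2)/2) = sqrt(2)*q^4 - 4*q^3 + 4*sqrt(2)*q^3 - 16*q^2 + 13*sqrt(2)*q^2/4 - 13*q + 3*sqrt(2)*q/4 - 3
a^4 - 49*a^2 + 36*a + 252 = (a - 6)*(a - 3)*(a + 2)*(a + 7)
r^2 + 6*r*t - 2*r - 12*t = (r - 2)*(r + 6*t)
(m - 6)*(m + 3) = m^2 - 3*m - 18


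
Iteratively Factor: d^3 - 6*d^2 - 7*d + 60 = (d + 3)*(d^2 - 9*d + 20) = (d - 5)*(d + 3)*(d - 4)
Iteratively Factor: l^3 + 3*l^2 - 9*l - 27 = (l - 3)*(l^2 + 6*l + 9) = (l - 3)*(l + 3)*(l + 3)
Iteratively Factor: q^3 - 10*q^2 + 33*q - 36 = (q - 4)*(q^2 - 6*q + 9) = (q - 4)*(q - 3)*(q - 3)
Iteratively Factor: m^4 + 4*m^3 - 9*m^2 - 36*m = (m - 3)*(m^3 + 7*m^2 + 12*m) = m*(m - 3)*(m^2 + 7*m + 12) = m*(m - 3)*(m + 4)*(m + 3)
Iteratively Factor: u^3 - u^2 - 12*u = (u)*(u^2 - u - 12) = u*(u - 4)*(u + 3)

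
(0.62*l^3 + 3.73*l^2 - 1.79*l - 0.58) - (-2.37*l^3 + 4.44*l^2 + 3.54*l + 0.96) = 2.99*l^3 - 0.71*l^2 - 5.33*l - 1.54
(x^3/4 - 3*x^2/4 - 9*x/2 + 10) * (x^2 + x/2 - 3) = x^5/4 - 5*x^4/8 - 45*x^3/8 + 10*x^2 + 37*x/2 - 30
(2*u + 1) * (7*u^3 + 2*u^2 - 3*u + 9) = 14*u^4 + 11*u^3 - 4*u^2 + 15*u + 9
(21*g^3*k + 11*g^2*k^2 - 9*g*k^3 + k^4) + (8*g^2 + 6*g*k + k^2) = 21*g^3*k + 11*g^2*k^2 + 8*g^2 - 9*g*k^3 + 6*g*k + k^4 + k^2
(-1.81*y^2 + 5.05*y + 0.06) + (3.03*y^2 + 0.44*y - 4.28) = 1.22*y^2 + 5.49*y - 4.22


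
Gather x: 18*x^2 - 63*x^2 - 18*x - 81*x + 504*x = -45*x^2 + 405*x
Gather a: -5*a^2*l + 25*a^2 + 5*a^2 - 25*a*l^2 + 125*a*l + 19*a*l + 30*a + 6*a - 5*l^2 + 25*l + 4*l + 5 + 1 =a^2*(30 - 5*l) + a*(-25*l^2 + 144*l + 36) - 5*l^2 + 29*l + 6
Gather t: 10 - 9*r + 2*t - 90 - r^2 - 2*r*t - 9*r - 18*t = -r^2 - 18*r + t*(-2*r - 16) - 80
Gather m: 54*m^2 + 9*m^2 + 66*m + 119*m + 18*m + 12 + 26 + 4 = 63*m^2 + 203*m + 42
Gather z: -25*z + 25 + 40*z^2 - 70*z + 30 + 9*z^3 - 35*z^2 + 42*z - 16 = 9*z^3 + 5*z^2 - 53*z + 39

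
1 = 1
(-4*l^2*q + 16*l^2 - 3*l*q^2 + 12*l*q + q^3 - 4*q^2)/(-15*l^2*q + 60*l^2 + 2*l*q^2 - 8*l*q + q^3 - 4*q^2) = (-4*l^2 - 3*l*q + q^2)/(-15*l^2 + 2*l*q + q^2)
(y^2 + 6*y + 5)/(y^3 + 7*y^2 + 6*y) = (y + 5)/(y*(y + 6))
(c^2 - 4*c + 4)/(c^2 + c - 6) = (c - 2)/(c + 3)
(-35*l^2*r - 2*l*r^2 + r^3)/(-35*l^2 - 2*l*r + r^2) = r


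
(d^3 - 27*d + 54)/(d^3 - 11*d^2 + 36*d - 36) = (d^2 + 3*d - 18)/(d^2 - 8*d + 12)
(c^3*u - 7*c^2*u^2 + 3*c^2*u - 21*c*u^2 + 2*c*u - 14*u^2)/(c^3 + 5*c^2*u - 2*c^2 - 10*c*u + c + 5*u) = u*(c^3 - 7*c^2*u + 3*c^2 - 21*c*u + 2*c - 14*u)/(c^3 + 5*c^2*u - 2*c^2 - 10*c*u + c + 5*u)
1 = 1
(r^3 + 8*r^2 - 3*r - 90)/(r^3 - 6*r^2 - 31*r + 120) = (r + 6)/(r - 8)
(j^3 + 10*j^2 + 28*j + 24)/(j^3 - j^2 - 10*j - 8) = (j^2 + 8*j + 12)/(j^2 - 3*j - 4)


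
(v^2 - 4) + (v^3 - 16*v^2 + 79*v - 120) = v^3 - 15*v^2 + 79*v - 124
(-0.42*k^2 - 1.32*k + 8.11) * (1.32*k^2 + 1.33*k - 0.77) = -0.5544*k^4 - 2.301*k^3 + 9.273*k^2 + 11.8027*k - 6.2447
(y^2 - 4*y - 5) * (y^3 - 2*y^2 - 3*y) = y^5 - 6*y^4 + 22*y^2 + 15*y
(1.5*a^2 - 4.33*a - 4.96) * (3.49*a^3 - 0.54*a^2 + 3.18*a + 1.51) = 5.235*a^5 - 15.9217*a^4 - 10.2022*a^3 - 8.826*a^2 - 22.3111*a - 7.4896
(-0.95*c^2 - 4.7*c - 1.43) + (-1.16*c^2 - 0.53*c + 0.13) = -2.11*c^2 - 5.23*c - 1.3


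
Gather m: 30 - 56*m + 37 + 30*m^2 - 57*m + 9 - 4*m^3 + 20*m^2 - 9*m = -4*m^3 + 50*m^2 - 122*m + 76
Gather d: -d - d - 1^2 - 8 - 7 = -2*d - 16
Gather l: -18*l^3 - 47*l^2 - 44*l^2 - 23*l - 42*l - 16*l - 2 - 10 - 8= -18*l^3 - 91*l^2 - 81*l - 20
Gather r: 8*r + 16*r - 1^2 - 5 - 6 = 24*r - 12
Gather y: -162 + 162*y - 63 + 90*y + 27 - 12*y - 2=240*y - 200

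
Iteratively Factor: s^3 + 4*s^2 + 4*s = (s)*(s^2 + 4*s + 4) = s*(s + 2)*(s + 2)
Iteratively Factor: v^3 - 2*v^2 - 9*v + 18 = (v + 3)*(v^2 - 5*v + 6) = (v - 2)*(v + 3)*(v - 3)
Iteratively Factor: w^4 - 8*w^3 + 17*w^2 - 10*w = (w - 1)*(w^3 - 7*w^2 + 10*w) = (w - 5)*(w - 1)*(w^2 - 2*w) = w*(w - 5)*(w - 1)*(w - 2)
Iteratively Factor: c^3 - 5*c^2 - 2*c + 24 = (c - 3)*(c^2 - 2*c - 8) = (c - 3)*(c + 2)*(c - 4)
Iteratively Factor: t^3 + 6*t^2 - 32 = (t - 2)*(t^2 + 8*t + 16) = (t - 2)*(t + 4)*(t + 4)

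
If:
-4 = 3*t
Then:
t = -4/3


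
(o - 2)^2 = o^2 - 4*o + 4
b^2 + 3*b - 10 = (b - 2)*(b + 5)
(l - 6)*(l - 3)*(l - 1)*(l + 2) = l^4 - 8*l^3 + 7*l^2 + 36*l - 36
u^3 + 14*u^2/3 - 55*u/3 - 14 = (u - 3)*(u + 2/3)*(u + 7)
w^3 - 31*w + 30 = (w - 5)*(w - 1)*(w + 6)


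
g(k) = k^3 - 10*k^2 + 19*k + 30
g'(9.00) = 82.00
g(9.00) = 120.00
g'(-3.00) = 106.00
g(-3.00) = -144.00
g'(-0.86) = 38.42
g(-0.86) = 5.63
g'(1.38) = -2.89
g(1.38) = 39.80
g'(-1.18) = 46.78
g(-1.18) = -7.99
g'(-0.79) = 36.67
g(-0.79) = 8.26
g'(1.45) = -3.69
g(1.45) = 39.57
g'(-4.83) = 185.59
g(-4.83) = -407.74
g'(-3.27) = 116.48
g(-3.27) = -174.02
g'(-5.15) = 201.57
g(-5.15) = -469.67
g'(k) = 3*k^2 - 20*k + 19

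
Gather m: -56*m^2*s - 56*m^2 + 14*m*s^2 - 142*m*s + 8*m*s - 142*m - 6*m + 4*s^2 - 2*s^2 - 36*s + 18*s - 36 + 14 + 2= m^2*(-56*s - 56) + m*(14*s^2 - 134*s - 148) + 2*s^2 - 18*s - 20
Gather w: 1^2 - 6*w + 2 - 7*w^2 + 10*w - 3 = -7*w^2 + 4*w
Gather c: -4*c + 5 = 5 - 4*c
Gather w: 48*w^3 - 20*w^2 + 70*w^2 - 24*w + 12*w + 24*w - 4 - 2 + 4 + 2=48*w^3 + 50*w^2 + 12*w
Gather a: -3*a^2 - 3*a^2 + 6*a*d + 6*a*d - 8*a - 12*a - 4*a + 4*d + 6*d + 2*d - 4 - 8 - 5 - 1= -6*a^2 + a*(12*d - 24) + 12*d - 18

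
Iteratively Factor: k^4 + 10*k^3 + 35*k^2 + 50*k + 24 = (k + 4)*(k^3 + 6*k^2 + 11*k + 6) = (k + 1)*(k + 4)*(k^2 + 5*k + 6) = (k + 1)*(k + 2)*(k + 4)*(k + 3)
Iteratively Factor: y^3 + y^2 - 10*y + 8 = (y - 1)*(y^2 + 2*y - 8) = (y - 1)*(y + 4)*(y - 2)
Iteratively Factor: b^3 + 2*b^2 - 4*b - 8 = (b - 2)*(b^2 + 4*b + 4) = (b - 2)*(b + 2)*(b + 2)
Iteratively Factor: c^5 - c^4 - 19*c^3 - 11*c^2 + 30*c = (c)*(c^4 - c^3 - 19*c^2 - 11*c + 30) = c*(c + 2)*(c^3 - 3*c^2 - 13*c + 15) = c*(c - 1)*(c + 2)*(c^2 - 2*c - 15) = c*(c - 1)*(c + 2)*(c + 3)*(c - 5)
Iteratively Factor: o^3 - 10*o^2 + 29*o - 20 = (o - 4)*(o^2 - 6*o + 5) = (o - 5)*(o - 4)*(o - 1)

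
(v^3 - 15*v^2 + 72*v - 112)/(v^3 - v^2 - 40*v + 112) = (v - 7)/(v + 7)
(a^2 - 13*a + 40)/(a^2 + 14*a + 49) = (a^2 - 13*a + 40)/(a^2 + 14*a + 49)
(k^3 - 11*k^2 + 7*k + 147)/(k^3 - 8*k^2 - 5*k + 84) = (k - 7)/(k - 4)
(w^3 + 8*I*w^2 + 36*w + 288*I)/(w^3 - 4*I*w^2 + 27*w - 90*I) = (w^2 + 14*I*w - 48)/(w^2 + 2*I*w + 15)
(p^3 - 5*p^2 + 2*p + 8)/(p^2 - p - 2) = p - 4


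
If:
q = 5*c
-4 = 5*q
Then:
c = -4/25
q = -4/5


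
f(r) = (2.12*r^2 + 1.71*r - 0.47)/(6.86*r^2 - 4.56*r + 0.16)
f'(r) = (4.56 - 13.72*r)*(2.12*r^2 + 1.71*r - 0.47)/(6.86*r^2 - 4.56*r + 0.16)^2 + (4.24*r + 1.71)/(6.86*r^2 - 4.56*r + 0.16) = (-21.3978*r^2 + 7.1268*r - 1.8696)/(47.0596*r^4 - 62.5632*r^3 + 22.9888*r^2 - 1.4592*r + 0.0256)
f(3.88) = 0.44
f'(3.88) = -0.04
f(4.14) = 0.43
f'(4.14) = -0.03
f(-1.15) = 0.03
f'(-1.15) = -0.18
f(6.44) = 0.39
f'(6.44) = -0.01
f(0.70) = 5.36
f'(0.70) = -67.88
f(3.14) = 0.48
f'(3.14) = -0.07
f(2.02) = 0.61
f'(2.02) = -0.21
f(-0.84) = -0.05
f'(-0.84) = -0.29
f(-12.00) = 0.27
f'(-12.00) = -0.00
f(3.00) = 0.49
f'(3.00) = -0.07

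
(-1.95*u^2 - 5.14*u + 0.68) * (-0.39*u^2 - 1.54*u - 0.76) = 0.7605*u^4 + 5.0076*u^3 + 9.1324*u^2 + 2.8592*u - 0.5168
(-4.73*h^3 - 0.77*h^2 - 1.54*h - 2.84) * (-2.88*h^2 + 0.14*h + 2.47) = 13.6224*h^5 + 1.5554*h^4 - 7.3557*h^3 + 6.0617*h^2 - 4.2014*h - 7.0148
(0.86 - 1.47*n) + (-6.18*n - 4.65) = -7.65*n - 3.79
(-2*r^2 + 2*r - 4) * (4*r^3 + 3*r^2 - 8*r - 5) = -8*r^5 + 2*r^4 + 6*r^3 - 18*r^2 + 22*r + 20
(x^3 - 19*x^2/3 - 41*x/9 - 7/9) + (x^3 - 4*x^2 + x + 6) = 2*x^3 - 31*x^2/3 - 32*x/9 + 47/9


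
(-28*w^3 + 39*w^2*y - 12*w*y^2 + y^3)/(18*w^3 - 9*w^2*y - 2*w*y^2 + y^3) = (-28*w^3 + 39*w^2*y - 12*w*y^2 + y^3)/(18*w^3 - 9*w^2*y - 2*w*y^2 + y^3)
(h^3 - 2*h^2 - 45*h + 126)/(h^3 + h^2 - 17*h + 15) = (h^2 + h - 42)/(h^2 + 4*h - 5)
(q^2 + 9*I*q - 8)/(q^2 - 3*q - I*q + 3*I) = (q^2 + 9*I*q - 8)/(q^2 - 3*q - I*q + 3*I)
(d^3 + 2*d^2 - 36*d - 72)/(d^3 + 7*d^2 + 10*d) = (d^2 - 36)/(d*(d + 5))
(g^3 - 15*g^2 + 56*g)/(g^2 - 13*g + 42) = g*(g - 8)/(g - 6)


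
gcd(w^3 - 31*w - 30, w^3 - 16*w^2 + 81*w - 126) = w - 6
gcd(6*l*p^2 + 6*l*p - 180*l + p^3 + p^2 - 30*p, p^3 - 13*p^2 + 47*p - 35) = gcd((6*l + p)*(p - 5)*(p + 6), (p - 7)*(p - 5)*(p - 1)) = p - 5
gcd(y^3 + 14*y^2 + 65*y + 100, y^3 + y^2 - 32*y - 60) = y + 5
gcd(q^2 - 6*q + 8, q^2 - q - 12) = q - 4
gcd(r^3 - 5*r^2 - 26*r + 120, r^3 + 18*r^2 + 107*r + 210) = r + 5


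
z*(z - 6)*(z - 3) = z^3 - 9*z^2 + 18*z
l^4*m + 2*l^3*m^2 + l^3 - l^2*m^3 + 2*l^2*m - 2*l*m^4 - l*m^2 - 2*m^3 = (l - m)*(l + m)*(l + 2*m)*(l*m + 1)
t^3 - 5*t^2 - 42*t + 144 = (t - 8)*(t - 3)*(t + 6)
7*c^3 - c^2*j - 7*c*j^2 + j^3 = (-7*c + j)*(-c + j)*(c + j)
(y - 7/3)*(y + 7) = y^2 + 14*y/3 - 49/3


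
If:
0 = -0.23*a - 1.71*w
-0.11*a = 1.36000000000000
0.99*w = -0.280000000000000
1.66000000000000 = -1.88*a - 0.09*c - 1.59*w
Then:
No Solution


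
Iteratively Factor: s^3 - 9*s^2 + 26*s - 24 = (s - 2)*(s^2 - 7*s + 12) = (s - 4)*(s - 2)*(s - 3)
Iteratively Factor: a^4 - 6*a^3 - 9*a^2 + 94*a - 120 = (a - 2)*(a^3 - 4*a^2 - 17*a + 60) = (a - 3)*(a - 2)*(a^2 - a - 20) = (a - 3)*(a - 2)*(a + 4)*(a - 5)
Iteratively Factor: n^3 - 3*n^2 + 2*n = (n - 2)*(n^2 - n) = n*(n - 2)*(n - 1)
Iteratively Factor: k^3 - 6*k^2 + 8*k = (k - 4)*(k^2 - 2*k) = k*(k - 4)*(k - 2)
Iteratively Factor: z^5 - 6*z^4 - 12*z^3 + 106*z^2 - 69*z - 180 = (z + 4)*(z^4 - 10*z^3 + 28*z^2 - 6*z - 45) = (z - 3)*(z + 4)*(z^3 - 7*z^2 + 7*z + 15) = (z - 3)^2*(z + 4)*(z^2 - 4*z - 5) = (z - 3)^2*(z + 1)*(z + 4)*(z - 5)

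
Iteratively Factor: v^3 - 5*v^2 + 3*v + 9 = (v - 3)*(v^2 - 2*v - 3) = (v - 3)*(v + 1)*(v - 3)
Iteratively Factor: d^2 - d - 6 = (d + 2)*(d - 3)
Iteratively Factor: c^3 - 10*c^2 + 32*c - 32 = (c - 4)*(c^2 - 6*c + 8) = (c - 4)*(c - 2)*(c - 4)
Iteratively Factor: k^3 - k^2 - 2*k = (k + 1)*(k^2 - 2*k) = (k - 2)*(k + 1)*(k)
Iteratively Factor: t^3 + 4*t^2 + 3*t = (t + 3)*(t^2 + t) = t*(t + 3)*(t + 1)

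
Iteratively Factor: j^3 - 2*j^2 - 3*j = (j - 3)*(j^2 + j) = j*(j - 3)*(j + 1)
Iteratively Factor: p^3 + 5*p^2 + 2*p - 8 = (p + 4)*(p^2 + p - 2) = (p - 1)*(p + 4)*(p + 2)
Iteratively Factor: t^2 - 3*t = (t - 3)*(t)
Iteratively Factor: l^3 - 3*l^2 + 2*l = (l)*(l^2 - 3*l + 2) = l*(l - 2)*(l - 1)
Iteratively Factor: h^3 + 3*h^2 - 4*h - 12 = (h + 3)*(h^2 - 4) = (h - 2)*(h + 3)*(h + 2)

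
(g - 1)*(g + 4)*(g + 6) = g^3 + 9*g^2 + 14*g - 24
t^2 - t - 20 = (t - 5)*(t + 4)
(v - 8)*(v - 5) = v^2 - 13*v + 40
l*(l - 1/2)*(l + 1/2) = l^3 - l/4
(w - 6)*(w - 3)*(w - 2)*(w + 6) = w^4 - 5*w^3 - 30*w^2 + 180*w - 216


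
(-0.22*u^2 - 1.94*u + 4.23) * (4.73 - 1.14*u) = 0.2508*u^3 + 1.171*u^2 - 13.9984*u + 20.0079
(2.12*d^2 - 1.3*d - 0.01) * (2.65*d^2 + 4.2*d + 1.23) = 5.618*d^4 + 5.459*d^3 - 2.8789*d^2 - 1.641*d - 0.0123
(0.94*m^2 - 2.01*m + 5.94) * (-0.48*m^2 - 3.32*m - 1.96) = -0.4512*m^4 - 2.156*m^3 + 1.9796*m^2 - 15.7812*m - 11.6424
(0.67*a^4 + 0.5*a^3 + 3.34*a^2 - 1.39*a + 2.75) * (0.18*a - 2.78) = 0.1206*a^5 - 1.7726*a^4 - 0.7888*a^3 - 9.5354*a^2 + 4.3592*a - 7.645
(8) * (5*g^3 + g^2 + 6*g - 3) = 40*g^3 + 8*g^2 + 48*g - 24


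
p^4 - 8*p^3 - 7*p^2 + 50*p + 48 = (p - 8)*(p - 3)*(p + 1)*(p + 2)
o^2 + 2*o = o*(o + 2)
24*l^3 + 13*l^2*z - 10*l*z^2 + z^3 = (-8*l + z)*(-3*l + z)*(l + z)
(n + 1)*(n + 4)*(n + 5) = n^3 + 10*n^2 + 29*n + 20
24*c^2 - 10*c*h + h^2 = (-6*c + h)*(-4*c + h)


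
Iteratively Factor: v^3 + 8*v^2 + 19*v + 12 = (v + 4)*(v^2 + 4*v + 3) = (v + 3)*(v + 4)*(v + 1)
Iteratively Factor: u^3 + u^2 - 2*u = (u - 1)*(u^2 + 2*u) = (u - 1)*(u + 2)*(u)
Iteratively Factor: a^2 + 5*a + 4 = (a + 4)*(a + 1)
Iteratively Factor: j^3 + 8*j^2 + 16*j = (j + 4)*(j^2 + 4*j) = j*(j + 4)*(j + 4)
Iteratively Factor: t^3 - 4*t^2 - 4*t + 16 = (t + 2)*(t^2 - 6*t + 8) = (t - 4)*(t + 2)*(t - 2)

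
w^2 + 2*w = w*(w + 2)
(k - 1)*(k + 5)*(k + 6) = k^3 + 10*k^2 + 19*k - 30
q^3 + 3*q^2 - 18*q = q*(q - 3)*(q + 6)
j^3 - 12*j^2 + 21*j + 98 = (j - 7)^2*(j + 2)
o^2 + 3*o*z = o*(o + 3*z)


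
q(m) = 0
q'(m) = 0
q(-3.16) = 0.00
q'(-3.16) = 0.00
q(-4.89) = 0.00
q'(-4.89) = 0.00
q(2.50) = 0.00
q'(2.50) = 0.00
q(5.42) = 0.00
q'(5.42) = 0.00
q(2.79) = 0.00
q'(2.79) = 0.00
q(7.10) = 0.00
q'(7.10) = 0.00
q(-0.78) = 0.00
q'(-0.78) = 0.00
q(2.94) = 0.00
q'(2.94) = 0.00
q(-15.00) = 0.00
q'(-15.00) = 0.00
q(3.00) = 0.00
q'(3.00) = 0.00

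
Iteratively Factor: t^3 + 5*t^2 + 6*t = (t)*(t^2 + 5*t + 6) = t*(t + 2)*(t + 3)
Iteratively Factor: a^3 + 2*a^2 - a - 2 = (a + 1)*(a^2 + a - 2) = (a - 1)*(a + 1)*(a + 2)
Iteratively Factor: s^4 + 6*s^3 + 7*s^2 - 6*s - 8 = (s - 1)*(s^3 + 7*s^2 + 14*s + 8) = (s - 1)*(s + 2)*(s^2 + 5*s + 4) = (s - 1)*(s + 1)*(s + 2)*(s + 4)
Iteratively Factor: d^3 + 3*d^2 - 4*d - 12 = (d + 2)*(d^2 + d - 6) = (d + 2)*(d + 3)*(d - 2)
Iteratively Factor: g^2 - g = (g - 1)*(g)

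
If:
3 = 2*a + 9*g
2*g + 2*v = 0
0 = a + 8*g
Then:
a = 24/7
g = -3/7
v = 3/7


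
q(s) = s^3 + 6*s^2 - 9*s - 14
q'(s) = 3*s^2 + 12*s - 9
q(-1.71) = 13.93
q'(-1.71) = -20.75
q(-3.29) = 44.94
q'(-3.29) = -16.01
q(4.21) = 129.07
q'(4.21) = 94.69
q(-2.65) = 33.38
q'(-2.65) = -19.73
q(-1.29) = 5.45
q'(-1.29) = -19.49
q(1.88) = -3.07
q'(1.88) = 24.16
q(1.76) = -5.80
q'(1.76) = 21.41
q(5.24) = 247.46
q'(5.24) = 136.25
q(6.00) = 364.00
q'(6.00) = 171.00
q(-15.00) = -1904.00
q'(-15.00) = 486.00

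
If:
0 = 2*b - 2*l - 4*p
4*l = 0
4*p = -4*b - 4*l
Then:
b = 0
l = 0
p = 0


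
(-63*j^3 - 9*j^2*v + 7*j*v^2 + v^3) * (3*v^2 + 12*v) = -189*j^3*v^2 - 756*j^3*v - 27*j^2*v^3 - 108*j^2*v^2 + 21*j*v^4 + 84*j*v^3 + 3*v^5 + 12*v^4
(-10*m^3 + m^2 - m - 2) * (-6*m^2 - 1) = 60*m^5 - 6*m^4 + 16*m^3 + 11*m^2 + m + 2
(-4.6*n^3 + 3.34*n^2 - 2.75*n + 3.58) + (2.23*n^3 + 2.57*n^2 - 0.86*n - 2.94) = -2.37*n^3 + 5.91*n^2 - 3.61*n + 0.64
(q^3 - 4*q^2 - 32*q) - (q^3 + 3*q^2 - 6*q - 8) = -7*q^2 - 26*q + 8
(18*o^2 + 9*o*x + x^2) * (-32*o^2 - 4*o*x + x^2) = -576*o^4 - 360*o^3*x - 50*o^2*x^2 + 5*o*x^3 + x^4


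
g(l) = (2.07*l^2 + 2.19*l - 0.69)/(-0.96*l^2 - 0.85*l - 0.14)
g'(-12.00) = 0.00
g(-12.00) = -2.12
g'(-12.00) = 0.00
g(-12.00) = -2.12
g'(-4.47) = 0.06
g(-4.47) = -1.99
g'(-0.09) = -141.51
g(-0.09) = 12.21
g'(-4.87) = 0.05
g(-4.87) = -2.01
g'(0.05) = -28.88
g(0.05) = 3.11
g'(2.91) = -0.03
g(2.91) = -2.16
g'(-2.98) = 0.21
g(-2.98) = -1.82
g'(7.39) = 0.00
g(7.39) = -2.18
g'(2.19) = -0.08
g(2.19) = -2.12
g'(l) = (1.92*l + 0.85)*(2.07*l^2 + 2.19*l - 0.69)/(-0.96*l^2 - 0.85*l - 0.14)^2 + (4.14*l + 2.19)/(-0.96*l^2 - 0.85*l - 0.14) = (0.3429*l^2 - 1.9044*l - 0.8931)/(0.9216*l^4 + 1.632*l^3 + 0.9913*l^2 + 0.238*l + 0.0196)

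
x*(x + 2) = x^2 + 2*x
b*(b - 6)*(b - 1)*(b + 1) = b^4 - 6*b^3 - b^2 + 6*b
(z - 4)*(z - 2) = z^2 - 6*z + 8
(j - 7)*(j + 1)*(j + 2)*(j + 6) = j^4 + 2*j^3 - 43*j^2 - 128*j - 84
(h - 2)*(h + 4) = h^2 + 2*h - 8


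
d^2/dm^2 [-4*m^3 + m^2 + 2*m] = 2 - 24*m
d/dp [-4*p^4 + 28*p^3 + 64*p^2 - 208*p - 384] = -16*p^3 + 84*p^2 + 128*p - 208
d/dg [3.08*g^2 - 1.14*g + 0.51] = 6.16*g - 1.14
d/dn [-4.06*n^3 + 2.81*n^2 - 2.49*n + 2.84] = -12.18*n^2 + 5.62*n - 2.49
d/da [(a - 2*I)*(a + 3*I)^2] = (a + 3*I)*(3*a - I)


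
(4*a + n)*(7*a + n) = 28*a^2 + 11*a*n + n^2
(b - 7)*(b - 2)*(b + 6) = b^3 - 3*b^2 - 40*b + 84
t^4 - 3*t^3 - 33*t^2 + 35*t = t*(t - 7)*(t - 1)*(t + 5)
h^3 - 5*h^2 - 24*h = h*(h - 8)*(h + 3)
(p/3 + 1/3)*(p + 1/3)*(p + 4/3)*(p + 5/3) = p^4/3 + 13*p^3/9 + 59*p^2/27 + 107*p/81 + 20/81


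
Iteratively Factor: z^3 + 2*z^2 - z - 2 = (z + 1)*(z^2 + z - 2) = (z + 1)*(z + 2)*(z - 1)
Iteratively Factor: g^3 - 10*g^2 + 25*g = (g - 5)*(g^2 - 5*g) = (g - 5)^2*(g)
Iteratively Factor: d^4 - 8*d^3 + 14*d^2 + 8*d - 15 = (d - 1)*(d^3 - 7*d^2 + 7*d + 15) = (d - 5)*(d - 1)*(d^2 - 2*d - 3) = (d - 5)*(d - 1)*(d + 1)*(d - 3)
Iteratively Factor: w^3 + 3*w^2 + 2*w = (w + 2)*(w^2 + w) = (w + 1)*(w + 2)*(w)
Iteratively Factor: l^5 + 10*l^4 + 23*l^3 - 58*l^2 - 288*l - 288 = (l + 2)*(l^4 + 8*l^3 + 7*l^2 - 72*l - 144) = (l + 2)*(l + 4)*(l^3 + 4*l^2 - 9*l - 36) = (l - 3)*(l + 2)*(l + 4)*(l^2 + 7*l + 12) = (l - 3)*(l + 2)*(l + 3)*(l + 4)*(l + 4)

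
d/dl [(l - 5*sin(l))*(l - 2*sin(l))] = -7*l*cos(l) + 2*l - 7*sin(l) + 10*sin(2*l)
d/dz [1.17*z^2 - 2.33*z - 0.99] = 2.34*z - 2.33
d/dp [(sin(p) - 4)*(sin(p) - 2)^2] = (sin(p) - 2)*(3*sin(p) - 10)*cos(p)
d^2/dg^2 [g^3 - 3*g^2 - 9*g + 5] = 6*g - 6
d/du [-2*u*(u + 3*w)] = -4*u - 6*w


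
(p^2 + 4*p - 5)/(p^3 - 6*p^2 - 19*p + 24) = (p + 5)/(p^2 - 5*p - 24)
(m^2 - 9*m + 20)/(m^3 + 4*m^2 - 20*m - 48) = (m - 5)/(m^2 + 8*m + 12)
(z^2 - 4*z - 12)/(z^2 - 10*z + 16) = (z^2 - 4*z - 12)/(z^2 - 10*z + 16)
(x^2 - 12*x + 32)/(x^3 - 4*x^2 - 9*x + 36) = (x - 8)/(x^2 - 9)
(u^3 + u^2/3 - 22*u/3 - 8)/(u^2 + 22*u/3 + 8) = (u^2 - u - 6)/(u + 6)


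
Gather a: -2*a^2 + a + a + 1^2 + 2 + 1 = -2*a^2 + 2*a + 4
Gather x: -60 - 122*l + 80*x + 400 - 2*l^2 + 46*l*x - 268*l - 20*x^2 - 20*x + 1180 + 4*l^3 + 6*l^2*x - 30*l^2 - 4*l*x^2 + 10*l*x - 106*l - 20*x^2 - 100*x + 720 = 4*l^3 - 32*l^2 - 496*l + x^2*(-4*l - 40) + x*(6*l^2 + 56*l - 40) + 2240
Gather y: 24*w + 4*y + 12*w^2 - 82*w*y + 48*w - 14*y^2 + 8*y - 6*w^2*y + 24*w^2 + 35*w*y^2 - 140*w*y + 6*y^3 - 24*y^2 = 36*w^2 + 72*w + 6*y^3 + y^2*(35*w - 38) + y*(-6*w^2 - 222*w + 12)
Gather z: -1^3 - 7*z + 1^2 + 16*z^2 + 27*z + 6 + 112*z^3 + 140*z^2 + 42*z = 112*z^3 + 156*z^2 + 62*z + 6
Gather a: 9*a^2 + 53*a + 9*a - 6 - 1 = 9*a^2 + 62*a - 7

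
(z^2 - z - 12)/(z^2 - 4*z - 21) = (z - 4)/(z - 7)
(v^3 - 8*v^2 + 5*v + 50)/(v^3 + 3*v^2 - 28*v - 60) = (v - 5)/(v + 6)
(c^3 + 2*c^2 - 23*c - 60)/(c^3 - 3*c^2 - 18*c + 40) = (c + 3)/(c - 2)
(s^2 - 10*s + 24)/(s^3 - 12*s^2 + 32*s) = (s - 6)/(s*(s - 8))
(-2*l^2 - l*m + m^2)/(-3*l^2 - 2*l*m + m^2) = (2*l - m)/(3*l - m)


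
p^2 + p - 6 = (p - 2)*(p + 3)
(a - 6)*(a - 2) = a^2 - 8*a + 12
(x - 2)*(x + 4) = x^2 + 2*x - 8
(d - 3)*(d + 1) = d^2 - 2*d - 3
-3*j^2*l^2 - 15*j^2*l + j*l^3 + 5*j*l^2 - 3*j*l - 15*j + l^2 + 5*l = (-3*j + l)*(l + 5)*(j*l + 1)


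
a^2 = a^2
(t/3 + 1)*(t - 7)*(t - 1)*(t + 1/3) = t^4/3 - 14*t^3/9 - 56*t^2/9 + 46*t/9 + 7/3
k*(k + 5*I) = k^2 + 5*I*k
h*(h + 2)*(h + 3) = h^3 + 5*h^2 + 6*h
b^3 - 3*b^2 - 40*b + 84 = (b - 7)*(b - 2)*(b + 6)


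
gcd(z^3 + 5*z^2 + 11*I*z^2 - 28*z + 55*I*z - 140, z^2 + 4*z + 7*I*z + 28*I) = z + 7*I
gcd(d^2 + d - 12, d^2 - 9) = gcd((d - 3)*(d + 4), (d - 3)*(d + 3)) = d - 3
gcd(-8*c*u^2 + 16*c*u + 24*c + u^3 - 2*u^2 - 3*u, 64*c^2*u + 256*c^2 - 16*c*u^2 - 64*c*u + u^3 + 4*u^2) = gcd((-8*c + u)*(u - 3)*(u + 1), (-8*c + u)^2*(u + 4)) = -8*c + u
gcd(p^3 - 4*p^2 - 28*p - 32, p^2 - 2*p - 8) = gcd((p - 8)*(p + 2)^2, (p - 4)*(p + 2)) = p + 2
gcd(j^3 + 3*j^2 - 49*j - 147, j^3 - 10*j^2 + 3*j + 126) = j^2 - 4*j - 21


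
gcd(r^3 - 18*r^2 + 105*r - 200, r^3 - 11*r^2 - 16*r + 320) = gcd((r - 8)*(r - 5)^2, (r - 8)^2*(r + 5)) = r - 8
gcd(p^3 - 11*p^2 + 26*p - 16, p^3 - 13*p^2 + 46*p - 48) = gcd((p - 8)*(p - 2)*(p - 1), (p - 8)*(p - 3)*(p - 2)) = p^2 - 10*p + 16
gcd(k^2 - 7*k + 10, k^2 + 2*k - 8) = k - 2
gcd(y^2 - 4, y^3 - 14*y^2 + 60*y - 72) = y - 2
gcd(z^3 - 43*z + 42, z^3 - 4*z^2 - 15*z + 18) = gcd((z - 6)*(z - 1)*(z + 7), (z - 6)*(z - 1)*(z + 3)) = z^2 - 7*z + 6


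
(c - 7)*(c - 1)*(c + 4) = c^3 - 4*c^2 - 25*c + 28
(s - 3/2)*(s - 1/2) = s^2 - 2*s + 3/4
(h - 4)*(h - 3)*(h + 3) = h^3 - 4*h^2 - 9*h + 36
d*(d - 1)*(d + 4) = d^3 + 3*d^2 - 4*d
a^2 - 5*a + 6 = (a - 3)*(a - 2)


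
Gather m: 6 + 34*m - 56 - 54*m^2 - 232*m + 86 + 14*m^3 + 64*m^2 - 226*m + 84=14*m^3 + 10*m^2 - 424*m + 120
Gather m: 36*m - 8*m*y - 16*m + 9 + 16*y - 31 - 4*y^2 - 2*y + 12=m*(20 - 8*y) - 4*y^2 + 14*y - 10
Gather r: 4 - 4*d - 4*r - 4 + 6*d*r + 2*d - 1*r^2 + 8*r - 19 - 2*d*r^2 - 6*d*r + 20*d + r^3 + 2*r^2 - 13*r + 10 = 18*d + r^3 + r^2*(1 - 2*d) - 9*r - 9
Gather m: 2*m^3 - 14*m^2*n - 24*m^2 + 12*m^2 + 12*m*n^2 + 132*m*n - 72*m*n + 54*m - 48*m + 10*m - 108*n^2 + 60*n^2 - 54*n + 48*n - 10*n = 2*m^3 + m^2*(-14*n - 12) + m*(12*n^2 + 60*n + 16) - 48*n^2 - 16*n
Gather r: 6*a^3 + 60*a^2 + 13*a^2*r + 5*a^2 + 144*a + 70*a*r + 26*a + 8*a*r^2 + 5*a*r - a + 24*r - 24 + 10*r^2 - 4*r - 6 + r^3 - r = 6*a^3 + 65*a^2 + 169*a + r^3 + r^2*(8*a + 10) + r*(13*a^2 + 75*a + 19) - 30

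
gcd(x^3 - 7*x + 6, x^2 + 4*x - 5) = x - 1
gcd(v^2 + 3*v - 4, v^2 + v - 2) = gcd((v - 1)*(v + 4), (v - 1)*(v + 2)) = v - 1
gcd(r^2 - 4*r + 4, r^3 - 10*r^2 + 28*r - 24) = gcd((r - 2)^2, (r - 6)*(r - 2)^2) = r^2 - 4*r + 4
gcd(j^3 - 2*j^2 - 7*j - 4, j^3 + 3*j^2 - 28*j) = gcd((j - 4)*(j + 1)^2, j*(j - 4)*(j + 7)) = j - 4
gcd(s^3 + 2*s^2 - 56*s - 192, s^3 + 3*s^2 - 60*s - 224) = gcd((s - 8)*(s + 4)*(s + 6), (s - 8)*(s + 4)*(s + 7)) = s^2 - 4*s - 32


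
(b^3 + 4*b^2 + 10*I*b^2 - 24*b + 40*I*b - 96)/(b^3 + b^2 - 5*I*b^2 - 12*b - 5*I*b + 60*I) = (b^2 + 10*I*b - 24)/(b^2 - b*(3 + 5*I) + 15*I)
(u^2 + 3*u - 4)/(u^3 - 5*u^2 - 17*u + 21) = (u + 4)/(u^2 - 4*u - 21)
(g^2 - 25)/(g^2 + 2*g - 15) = (g - 5)/(g - 3)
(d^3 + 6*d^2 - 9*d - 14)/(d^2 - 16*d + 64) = (d^3 + 6*d^2 - 9*d - 14)/(d^2 - 16*d + 64)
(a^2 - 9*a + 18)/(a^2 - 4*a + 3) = (a - 6)/(a - 1)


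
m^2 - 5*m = m*(m - 5)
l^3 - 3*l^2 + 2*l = l*(l - 2)*(l - 1)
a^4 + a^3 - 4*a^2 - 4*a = a*(a - 2)*(a + 1)*(a + 2)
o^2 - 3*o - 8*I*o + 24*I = (o - 3)*(o - 8*I)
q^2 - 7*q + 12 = (q - 4)*(q - 3)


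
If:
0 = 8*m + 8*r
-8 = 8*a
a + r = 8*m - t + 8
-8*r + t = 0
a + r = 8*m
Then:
No Solution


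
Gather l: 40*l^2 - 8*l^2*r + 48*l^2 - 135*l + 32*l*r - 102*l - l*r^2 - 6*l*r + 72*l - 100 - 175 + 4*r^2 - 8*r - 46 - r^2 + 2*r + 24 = l^2*(88 - 8*r) + l*(-r^2 + 26*r - 165) + 3*r^2 - 6*r - 297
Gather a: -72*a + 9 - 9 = -72*a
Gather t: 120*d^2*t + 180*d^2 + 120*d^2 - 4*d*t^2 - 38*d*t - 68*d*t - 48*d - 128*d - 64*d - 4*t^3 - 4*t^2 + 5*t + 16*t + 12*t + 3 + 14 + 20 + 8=300*d^2 - 240*d - 4*t^3 + t^2*(-4*d - 4) + t*(120*d^2 - 106*d + 33) + 45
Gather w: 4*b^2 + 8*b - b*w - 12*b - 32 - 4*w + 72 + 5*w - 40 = 4*b^2 - 4*b + w*(1 - b)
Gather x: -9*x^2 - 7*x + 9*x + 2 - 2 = -9*x^2 + 2*x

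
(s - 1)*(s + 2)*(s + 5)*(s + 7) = s^4 + 13*s^3 + 45*s^2 + 11*s - 70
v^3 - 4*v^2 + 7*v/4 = v*(v - 7/2)*(v - 1/2)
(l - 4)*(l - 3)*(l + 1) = l^3 - 6*l^2 + 5*l + 12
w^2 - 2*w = w*(w - 2)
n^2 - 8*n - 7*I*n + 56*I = (n - 8)*(n - 7*I)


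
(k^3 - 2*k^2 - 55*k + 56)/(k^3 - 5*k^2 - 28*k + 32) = (k + 7)/(k + 4)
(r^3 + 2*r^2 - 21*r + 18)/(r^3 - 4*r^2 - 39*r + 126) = (r - 1)/(r - 7)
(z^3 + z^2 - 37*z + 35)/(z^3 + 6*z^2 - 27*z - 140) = (z - 1)/(z + 4)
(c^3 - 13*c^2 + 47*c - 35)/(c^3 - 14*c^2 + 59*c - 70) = (c - 1)/(c - 2)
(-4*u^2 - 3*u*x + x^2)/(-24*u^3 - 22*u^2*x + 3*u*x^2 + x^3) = 1/(6*u + x)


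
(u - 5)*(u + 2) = u^2 - 3*u - 10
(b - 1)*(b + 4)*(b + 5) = b^3 + 8*b^2 + 11*b - 20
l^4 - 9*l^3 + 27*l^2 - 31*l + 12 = (l - 4)*(l - 3)*(l - 1)^2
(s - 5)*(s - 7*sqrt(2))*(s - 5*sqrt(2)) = s^3 - 12*sqrt(2)*s^2 - 5*s^2 + 70*s + 60*sqrt(2)*s - 350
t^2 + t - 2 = (t - 1)*(t + 2)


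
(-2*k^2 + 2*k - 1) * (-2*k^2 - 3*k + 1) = 4*k^4 + 2*k^3 - 6*k^2 + 5*k - 1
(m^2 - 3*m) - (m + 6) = m^2 - 4*m - 6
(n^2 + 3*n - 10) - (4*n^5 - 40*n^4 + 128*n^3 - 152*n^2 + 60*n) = -4*n^5 + 40*n^4 - 128*n^3 + 153*n^2 - 57*n - 10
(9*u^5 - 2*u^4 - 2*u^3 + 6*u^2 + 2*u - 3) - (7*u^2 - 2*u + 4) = 9*u^5 - 2*u^4 - 2*u^3 - u^2 + 4*u - 7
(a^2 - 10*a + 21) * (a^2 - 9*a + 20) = a^4 - 19*a^3 + 131*a^2 - 389*a + 420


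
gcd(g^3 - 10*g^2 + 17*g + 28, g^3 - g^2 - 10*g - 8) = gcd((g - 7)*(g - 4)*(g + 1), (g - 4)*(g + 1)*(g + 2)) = g^2 - 3*g - 4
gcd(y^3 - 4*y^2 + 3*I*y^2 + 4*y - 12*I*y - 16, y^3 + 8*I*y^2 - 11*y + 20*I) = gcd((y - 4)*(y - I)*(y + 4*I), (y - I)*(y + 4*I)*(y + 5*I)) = y^2 + 3*I*y + 4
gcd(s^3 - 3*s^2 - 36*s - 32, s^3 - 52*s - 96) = s - 8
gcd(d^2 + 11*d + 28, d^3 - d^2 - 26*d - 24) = d + 4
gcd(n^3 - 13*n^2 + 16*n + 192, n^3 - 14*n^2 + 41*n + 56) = n - 8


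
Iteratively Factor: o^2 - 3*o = (o - 3)*(o)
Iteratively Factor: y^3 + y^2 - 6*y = (y)*(y^2 + y - 6) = y*(y - 2)*(y + 3)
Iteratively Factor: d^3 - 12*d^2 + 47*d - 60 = (d - 5)*(d^2 - 7*d + 12) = (d - 5)*(d - 3)*(d - 4)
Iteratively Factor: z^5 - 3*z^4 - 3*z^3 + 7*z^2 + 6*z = (z)*(z^4 - 3*z^3 - 3*z^2 + 7*z + 6) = z*(z - 2)*(z^3 - z^2 - 5*z - 3) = z*(z - 2)*(z + 1)*(z^2 - 2*z - 3) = z*(z - 3)*(z - 2)*(z + 1)*(z + 1)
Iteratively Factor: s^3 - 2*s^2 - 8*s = (s - 4)*(s^2 + 2*s) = (s - 4)*(s + 2)*(s)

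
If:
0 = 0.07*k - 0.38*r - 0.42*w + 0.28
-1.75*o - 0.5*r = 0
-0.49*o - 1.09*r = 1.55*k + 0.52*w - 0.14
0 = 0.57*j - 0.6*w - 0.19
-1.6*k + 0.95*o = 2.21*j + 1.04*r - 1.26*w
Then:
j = -6.04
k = -2.18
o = -2.01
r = 7.02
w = -6.05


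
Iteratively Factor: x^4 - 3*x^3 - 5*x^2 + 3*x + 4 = (x + 1)*(x^3 - 4*x^2 - x + 4) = (x - 4)*(x + 1)*(x^2 - 1) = (x - 4)*(x - 1)*(x + 1)*(x + 1)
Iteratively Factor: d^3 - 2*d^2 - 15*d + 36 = (d + 4)*(d^2 - 6*d + 9) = (d - 3)*(d + 4)*(d - 3)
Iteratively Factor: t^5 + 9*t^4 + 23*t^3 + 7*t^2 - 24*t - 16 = (t + 1)*(t^4 + 8*t^3 + 15*t^2 - 8*t - 16) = (t + 1)^2*(t^3 + 7*t^2 + 8*t - 16) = (t + 1)^2*(t + 4)*(t^2 + 3*t - 4) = (t + 1)^2*(t + 4)^2*(t - 1)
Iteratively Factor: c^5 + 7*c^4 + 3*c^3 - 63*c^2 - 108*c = (c)*(c^4 + 7*c^3 + 3*c^2 - 63*c - 108) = c*(c - 3)*(c^3 + 10*c^2 + 33*c + 36) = c*(c - 3)*(c + 3)*(c^2 + 7*c + 12) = c*(c - 3)*(c + 3)*(c + 4)*(c + 3)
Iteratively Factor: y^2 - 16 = (y + 4)*(y - 4)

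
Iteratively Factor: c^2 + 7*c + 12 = (c + 3)*(c + 4)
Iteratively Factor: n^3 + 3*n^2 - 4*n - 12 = (n + 3)*(n^2 - 4) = (n + 2)*(n + 3)*(n - 2)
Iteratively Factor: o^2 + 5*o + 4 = (o + 1)*(o + 4)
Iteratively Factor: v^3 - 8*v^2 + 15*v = (v - 3)*(v^2 - 5*v) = (v - 5)*(v - 3)*(v)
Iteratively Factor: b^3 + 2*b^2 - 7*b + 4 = (b + 4)*(b^2 - 2*b + 1) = (b - 1)*(b + 4)*(b - 1)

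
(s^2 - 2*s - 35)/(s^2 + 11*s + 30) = (s - 7)/(s + 6)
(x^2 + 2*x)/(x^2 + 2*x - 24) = x*(x + 2)/(x^2 + 2*x - 24)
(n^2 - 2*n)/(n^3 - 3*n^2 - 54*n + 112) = n/(n^2 - n - 56)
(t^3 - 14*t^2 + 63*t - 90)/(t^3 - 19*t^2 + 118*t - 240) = (t - 3)/(t - 8)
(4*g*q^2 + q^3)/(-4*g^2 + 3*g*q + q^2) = q^2/(-g + q)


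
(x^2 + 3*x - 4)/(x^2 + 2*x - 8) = (x - 1)/(x - 2)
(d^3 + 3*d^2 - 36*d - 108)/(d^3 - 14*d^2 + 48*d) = (d^2 + 9*d + 18)/(d*(d - 8))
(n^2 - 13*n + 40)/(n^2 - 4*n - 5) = (n - 8)/(n + 1)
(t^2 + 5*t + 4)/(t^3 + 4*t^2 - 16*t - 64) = (t + 1)/(t^2 - 16)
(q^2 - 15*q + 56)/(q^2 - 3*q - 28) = (q - 8)/(q + 4)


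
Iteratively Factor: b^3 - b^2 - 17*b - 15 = (b + 1)*(b^2 - 2*b - 15) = (b - 5)*(b + 1)*(b + 3)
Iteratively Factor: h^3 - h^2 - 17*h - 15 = (h - 5)*(h^2 + 4*h + 3) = (h - 5)*(h + 1)*(h + 3)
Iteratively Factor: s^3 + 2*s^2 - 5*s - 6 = (s + 3)*(s^2 - s - 2) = (s - 2)*(s + 3)*(s + 1)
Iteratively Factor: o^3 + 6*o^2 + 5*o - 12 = (o + 4)*(o^2 + 2*o - 3) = (o - 1)*(o + 4)*(o + 3)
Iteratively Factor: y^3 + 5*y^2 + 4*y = (y + 4)*(y^2 + y) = (y + 1)*(y + 4)*(y)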